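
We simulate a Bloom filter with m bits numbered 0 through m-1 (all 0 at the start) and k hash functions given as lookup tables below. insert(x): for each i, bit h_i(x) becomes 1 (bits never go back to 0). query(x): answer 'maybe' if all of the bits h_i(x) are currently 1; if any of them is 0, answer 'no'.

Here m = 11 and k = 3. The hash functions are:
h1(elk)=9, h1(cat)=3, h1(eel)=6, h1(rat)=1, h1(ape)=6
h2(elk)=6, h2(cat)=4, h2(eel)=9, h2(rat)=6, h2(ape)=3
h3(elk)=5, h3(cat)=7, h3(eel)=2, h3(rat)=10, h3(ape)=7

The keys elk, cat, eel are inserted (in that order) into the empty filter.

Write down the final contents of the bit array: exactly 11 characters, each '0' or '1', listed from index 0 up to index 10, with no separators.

Answer: 00111111010

Derivation:
Start: bits=00000000000
After insert 'elk': sets bits 5 6 9 -> bits=00000110010
After insert 'cat': sets bits 3 4 7 -> bits=00011111010
After insert 'eel': sets bits 2 6 9 -> bits=00111111010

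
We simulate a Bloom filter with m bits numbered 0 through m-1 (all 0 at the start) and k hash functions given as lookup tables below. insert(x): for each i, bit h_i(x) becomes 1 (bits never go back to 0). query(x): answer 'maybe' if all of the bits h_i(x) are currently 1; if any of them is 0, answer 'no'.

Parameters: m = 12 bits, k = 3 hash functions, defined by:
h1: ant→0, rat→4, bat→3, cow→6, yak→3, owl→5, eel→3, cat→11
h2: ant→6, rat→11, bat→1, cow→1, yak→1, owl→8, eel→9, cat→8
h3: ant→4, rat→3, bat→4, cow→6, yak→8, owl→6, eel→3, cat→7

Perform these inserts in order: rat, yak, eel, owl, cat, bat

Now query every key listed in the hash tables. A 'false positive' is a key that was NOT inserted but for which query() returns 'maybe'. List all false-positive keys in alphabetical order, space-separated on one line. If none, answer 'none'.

Answer: cow

Derivation:
Start: bits=000000000000
After insert 'rat': sets bits 3 4 11 -> bits=000110000001
After insert 'yak': sets bits 1 3 8 -> bits=010110001001
After insert 'eel': sets bits 3 9 -> bits=010110001101
After insert 'owl': sets bits 5 6 8 -> bits=010111101101
After insert 'cat': sets bits 7 8 11 -> bits=010111111101
After insert 'bat': sets bits 1 3 4 -> bits=010111111101
Not inserted: ant cow — query each against bits=010111111101:
query ant: checks bit0=0, bit4=1, bit6=1 (has a 0) -> no => not a false positive
query cow: checks bit1=1, bit6=1 (all 1) -> maybe => FALSE POSITIVE
False positives (alphabetical): cow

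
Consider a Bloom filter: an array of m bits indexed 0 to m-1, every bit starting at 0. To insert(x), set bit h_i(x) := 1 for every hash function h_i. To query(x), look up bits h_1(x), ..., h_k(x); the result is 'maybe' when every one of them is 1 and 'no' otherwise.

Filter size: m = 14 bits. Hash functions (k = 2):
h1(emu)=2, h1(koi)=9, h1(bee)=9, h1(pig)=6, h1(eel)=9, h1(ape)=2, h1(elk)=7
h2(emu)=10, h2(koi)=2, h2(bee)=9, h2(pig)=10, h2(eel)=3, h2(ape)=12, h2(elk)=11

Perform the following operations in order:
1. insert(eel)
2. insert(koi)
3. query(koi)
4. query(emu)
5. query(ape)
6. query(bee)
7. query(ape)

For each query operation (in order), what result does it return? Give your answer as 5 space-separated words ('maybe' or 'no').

Answer: maybe no no maybe no

Derivation:
Start: bits=00000000000000
Op 1: insert eel -> sets bits 3 9 -> bits=00010000010000
Op 2: insert koi -> sets bits 2 9 -> bits=00110000010000
Op 3: query koi -> checks bit2=1, bit9=1 (all 1) -> maybe
Op 4: query emu -> checks bit2=1, bit10=0 (has a 0) -> no
Op 5: query ape -> checks bit2=1, bit12=0 (has a 0) -> no
Op 6: query bee -> checks bit9=1 (all 1) -> maybe
Op 7: query ape -> checks bit2=1, bit12=0 (has a 0) -> no
Query results in order: maybe no no maybe no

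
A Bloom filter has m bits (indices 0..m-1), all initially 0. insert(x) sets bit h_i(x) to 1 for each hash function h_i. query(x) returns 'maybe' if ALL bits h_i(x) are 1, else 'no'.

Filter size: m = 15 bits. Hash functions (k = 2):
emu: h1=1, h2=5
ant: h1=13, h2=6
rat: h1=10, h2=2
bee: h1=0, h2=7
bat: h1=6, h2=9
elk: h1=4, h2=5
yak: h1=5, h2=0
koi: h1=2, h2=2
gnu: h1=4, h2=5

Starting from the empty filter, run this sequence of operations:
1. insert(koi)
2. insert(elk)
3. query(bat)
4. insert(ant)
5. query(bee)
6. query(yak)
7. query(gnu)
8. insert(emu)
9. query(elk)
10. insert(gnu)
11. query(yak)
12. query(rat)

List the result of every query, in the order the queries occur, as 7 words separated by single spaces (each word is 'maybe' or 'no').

Start: bits=000000000000000
Op 1: insert koi -> sets bits 2 -> bits=001000000000000
Op 2: insert elk -> sets bits 4 5 -> bits=001011000000000
Op 3: query bat -> checks bit6=0, bit9=0 (has a 0) -> no
Op 4: insert ant -> sets bits 6 13 -> bits=001011100000010
Op 5: query bee -> checks bit0=0, bit7=0 (has a 0) -> no
Op 6: query yak -> checks bit0=0, bit5=1 (has a 0) -> no
Op 7: query gnu -> checks bit4=1, bit5=1 (all 1) -> maybe
Op 8: insert emu -> sets bits 1 5 -> bits=011011100000010
Op 9: query elk -> checks bit4=1, bit5=1 (all 1) -> maybe
Op 10: insert gnu -> sets bits 4 5 -> bits=011011100000010
Op 11: query yak -> checks bit0=0, bit5=1 (has a 0) -> no
Op 12: query rat -> checks bit2=1, bit10=0 (has a 0) -> no
Query results in order: no no no maybe maybe no no

Answer: no no no maybe maybe no no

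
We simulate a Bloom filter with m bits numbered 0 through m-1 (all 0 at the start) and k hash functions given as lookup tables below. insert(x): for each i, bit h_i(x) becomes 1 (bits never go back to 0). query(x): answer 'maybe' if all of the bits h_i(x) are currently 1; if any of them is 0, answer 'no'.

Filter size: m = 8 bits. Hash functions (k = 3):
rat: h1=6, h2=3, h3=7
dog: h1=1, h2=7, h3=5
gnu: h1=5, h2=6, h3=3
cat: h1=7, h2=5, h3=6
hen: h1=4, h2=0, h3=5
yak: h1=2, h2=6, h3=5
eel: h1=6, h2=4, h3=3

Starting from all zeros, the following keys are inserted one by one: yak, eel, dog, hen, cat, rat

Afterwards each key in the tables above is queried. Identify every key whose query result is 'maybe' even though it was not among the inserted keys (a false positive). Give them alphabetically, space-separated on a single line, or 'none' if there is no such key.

Answer: gnu

Derivation:
Start: bits=00000000
After insert 'yak': sets bits 2 5 6 -> bits=00100110
After insert 'eel': sets bits 3 4 6 -> bits=00111110
After insert 'dog': sets bits 1 5 7 -> bits=01111111
After insert 'hen': sets bits 0 4 5 -> bits=11111111
After insert 'cat': sets bits 5 6 7 -> bits=11111111
After insert 'rat': sets bits 3 6 7 -> bits=11111111
Not inserted: gnu — query each against bits=11111111:
query gnu: checks bit3=1, bit5=1, bit6=1 (all 1) -> maybe => FALSE POSITIVE
False positives (alphabetical): gnu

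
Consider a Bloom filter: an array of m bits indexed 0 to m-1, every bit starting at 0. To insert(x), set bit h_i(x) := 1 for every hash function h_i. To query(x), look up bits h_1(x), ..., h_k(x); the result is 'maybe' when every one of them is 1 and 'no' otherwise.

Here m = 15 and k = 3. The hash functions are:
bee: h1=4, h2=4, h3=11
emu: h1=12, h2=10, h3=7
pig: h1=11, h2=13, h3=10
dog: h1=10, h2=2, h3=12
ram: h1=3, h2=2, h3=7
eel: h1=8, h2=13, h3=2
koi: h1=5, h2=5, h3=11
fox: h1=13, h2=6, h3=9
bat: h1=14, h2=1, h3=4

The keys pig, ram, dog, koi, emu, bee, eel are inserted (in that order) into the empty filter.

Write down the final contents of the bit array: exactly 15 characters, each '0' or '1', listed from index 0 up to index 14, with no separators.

Answer: 001111011011110

Derivation:
Start: bits=000000000000000
After insert 'pig': sets bits 10 11 13 -> bits=000000000011010
After insert 'ram': sets bits 2 3 7 -> bits=001100010011010
After insert 'dog': sets bits 2 10 12 -> bits=001100010011110
After insert 'koi': sets bits 5 11 -> bits=001101010011110
After insert 'emu': sets bits 7 10 12 -> bits=001101010011110
After insert 'bee': sets bits 4 11 -> bits=001111010011110
After insert 'eel': sets bits 2 8 13 -> bits=001111011011110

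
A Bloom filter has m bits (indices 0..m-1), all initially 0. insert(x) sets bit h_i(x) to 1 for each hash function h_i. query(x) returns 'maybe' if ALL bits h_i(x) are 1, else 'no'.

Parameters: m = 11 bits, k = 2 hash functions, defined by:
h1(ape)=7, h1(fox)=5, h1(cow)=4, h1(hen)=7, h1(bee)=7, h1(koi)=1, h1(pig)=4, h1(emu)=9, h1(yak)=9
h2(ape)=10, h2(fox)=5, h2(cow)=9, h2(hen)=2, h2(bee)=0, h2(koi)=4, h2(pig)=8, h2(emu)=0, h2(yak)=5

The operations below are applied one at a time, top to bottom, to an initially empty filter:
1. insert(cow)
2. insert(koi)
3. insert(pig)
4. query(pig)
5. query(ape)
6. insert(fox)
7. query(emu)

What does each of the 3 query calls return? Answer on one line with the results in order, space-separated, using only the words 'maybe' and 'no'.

Answer: maybe no no

Derivation:
Start: bits=00000000000
Op 1: insert cow -> sets bits 4 9 -> bits=00001000010
Op 2: insert koi -> sets bits 1 4 -> bits=01001000010
Op 3: insert pig -> sets bits 4 8 -> bits=01001000110
Op 4: query pig -> checks bit4=1, bit8=1 (all 1) -> maybe
Op 5: query ape -> checks bit7=0, bit10=0 (has a 0) -> no
Op 6: insert fox -> sets bits 5 -> bits=01001100110
Op 7: query emu -> checks bit0=0, bit9=1 (has a 0) -> no
Query results in order: maybe no no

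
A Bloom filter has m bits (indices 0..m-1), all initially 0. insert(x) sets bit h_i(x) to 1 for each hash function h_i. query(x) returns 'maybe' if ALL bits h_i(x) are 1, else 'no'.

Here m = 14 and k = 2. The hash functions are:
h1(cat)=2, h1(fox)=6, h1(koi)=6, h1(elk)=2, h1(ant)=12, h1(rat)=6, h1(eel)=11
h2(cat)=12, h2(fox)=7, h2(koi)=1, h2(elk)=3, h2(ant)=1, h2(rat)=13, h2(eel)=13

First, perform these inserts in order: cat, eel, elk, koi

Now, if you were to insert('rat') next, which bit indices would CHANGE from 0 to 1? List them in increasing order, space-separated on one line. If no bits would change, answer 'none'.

Start: bits=00000000000000
After insert 'cat': sets bits 2 12 -> bits=00100000000010
After insert 'eel': sets bits 11 13 -> bits=00100000000111
After insert 'elk': sets bits 2 3 -> bits=00110000000111
After insert 'koi': sets bits 1 6 -> bits=01110010000111
insert 'rat' would touch bits 6 13; currently bit6=1, bit13=1
Bits that are 0 among those (would change 0->1): none

Answer: none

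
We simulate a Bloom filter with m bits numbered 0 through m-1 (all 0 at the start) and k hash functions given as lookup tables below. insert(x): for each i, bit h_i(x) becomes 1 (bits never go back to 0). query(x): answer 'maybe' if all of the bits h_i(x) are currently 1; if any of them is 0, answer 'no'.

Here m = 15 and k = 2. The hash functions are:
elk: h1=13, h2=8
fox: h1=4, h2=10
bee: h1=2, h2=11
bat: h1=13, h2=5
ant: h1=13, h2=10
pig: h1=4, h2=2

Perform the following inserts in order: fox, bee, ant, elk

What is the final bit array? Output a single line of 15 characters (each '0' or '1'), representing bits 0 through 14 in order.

Answer: 001010001011010

Derivation:
Start: bits=000000000000000
After insert 'fox': sets bits 4 10 -> bits=000010000010000
After insert 'bee': sets bits 2 11 -> bits=001010000011000
After insert 'ant': sets bits 10 13 -> bits=001010000011010
After insert 'elk': sets bits 8 13 -> bits=001010001011010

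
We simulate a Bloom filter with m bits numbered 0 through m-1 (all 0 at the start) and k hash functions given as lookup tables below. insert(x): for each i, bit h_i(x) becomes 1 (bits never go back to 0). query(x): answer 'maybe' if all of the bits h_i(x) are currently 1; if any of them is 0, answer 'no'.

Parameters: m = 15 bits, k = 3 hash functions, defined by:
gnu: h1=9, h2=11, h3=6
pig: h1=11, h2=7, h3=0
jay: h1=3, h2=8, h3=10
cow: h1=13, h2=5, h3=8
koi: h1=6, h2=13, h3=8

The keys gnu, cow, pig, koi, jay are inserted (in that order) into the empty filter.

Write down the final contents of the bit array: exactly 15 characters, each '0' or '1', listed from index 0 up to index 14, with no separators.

Answer: 100101111111010

Derivation:
Start: bits=000000000000000
After insert 'gnu': sets bits 6 9 11 -> bits=000000100101000
After insert 'cow': sets bits 5 8 13 -> bits=000001101101010
After insert 'pig': sets bits 0 7 11 -> bits=100001111101010
After insert 'koi': sets bits 6 8 13 -> bits=100001111101010
After insert 'jay': sets bits 3 8 10 -> bits=100101111111010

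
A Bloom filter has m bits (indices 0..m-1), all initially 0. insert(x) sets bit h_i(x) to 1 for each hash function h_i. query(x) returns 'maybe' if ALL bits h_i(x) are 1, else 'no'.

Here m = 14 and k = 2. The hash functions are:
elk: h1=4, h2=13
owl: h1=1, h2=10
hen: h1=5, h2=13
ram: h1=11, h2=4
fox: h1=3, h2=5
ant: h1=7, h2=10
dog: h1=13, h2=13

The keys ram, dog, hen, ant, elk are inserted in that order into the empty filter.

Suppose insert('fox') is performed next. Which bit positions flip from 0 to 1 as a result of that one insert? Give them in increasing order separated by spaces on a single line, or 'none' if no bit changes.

Start: bits=00000000000000
After insert 'ram': sets bits 4 11 -> bits=00001000000100
After insert 'dog': sets bits 13 -> bits=00001000000101
After insert 'hen': sets bits 5 13 -> bits=00001100000101
After insert 'ant': sets bits 7 10 -> bits=00001101001101
After insert 'elk': sets bits 4 13 -> bits=00001101001101
insert 'fox' would touch bits 3 5; currently bit3=0, bit5=1
Bits that are 0 among those (would change 0->1): 3

Answer: 3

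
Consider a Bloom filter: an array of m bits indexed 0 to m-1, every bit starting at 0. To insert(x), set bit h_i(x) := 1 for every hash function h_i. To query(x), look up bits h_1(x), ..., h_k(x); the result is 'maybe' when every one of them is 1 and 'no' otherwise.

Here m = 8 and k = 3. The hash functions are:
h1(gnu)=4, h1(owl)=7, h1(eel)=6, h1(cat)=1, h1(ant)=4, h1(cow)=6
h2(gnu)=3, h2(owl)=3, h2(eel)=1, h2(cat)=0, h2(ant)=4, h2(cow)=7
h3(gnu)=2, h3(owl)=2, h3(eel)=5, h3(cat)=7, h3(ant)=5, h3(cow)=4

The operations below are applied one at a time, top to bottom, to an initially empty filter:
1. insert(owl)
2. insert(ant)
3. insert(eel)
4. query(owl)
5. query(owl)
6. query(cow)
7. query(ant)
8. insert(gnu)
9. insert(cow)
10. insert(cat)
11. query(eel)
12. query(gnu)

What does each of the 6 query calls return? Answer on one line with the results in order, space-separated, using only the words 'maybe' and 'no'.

Answer: maybe maybe maybe maybe maybe maybe

Derivation:
Start: bits=00000000
Op 1: insert owl -> sets bits 2 3 7 -> bits=00110001
Op 2: insert ant -> sets bits 4 5 -> bits=00111101
Op 3: insert eel -> sets bits 1 5 6 -> bits=01111111
Op 4: query owl -> checks bit2=1, bit3=1, bit7=1 (all 1) -> maybe
Op 5: query owl -> checks bit2=1, bit3=1, bit7=1 (all 1) -> maybe
Op 6: query cow -> checks bit4=1, bit6=1, bit7=1 (all 1) -> maybe
Op 7: query ant -> checks bit4=1, bit5=1 (all 1) -> maybe
Op 8: insert gnu -> sets bits 2 3 4 -> bits=01111111
Op 9: insert cow -> sets bits 4 6 7 -> bits=01111111
Op 10: insert cat -> sets bits 0 1 7 -> bits=11111111
Op 11: query eel -> checks bit1=1, bit5=1, bit6=1 (all 1) -> maybe
Op 12: query gnu -> checks bit2=1, bit3=1, bit4=1 (all 1) -> maybe
Query results in order: maybe maybe maybe maybe maybe maybe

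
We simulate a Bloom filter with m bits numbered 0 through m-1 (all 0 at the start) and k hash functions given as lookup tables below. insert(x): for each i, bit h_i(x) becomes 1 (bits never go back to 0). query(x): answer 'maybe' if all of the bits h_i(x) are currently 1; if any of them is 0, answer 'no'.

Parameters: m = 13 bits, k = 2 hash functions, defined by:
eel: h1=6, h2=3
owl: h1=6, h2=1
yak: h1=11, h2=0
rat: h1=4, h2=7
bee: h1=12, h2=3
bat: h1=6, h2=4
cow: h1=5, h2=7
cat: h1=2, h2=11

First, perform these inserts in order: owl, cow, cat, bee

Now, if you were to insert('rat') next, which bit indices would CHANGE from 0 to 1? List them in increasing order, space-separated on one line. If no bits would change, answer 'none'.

Start: bits=0000000000000
After insert 'owl': sets bits 1 6 -> bits=0100001000000
After insert 'cow': sets bits 5 7 -> bits=0100011100000
After insert 'cat': sets bits 2 11 -> bits=0110011100010
After insert 'bee': sets bits 3 12 -> bits=0111011100011
insert 'rat' would touch bits 4 7; currently bit4=0, bit7=1
Bits that are 0 among those (would change 0->1): 4

Answer: 4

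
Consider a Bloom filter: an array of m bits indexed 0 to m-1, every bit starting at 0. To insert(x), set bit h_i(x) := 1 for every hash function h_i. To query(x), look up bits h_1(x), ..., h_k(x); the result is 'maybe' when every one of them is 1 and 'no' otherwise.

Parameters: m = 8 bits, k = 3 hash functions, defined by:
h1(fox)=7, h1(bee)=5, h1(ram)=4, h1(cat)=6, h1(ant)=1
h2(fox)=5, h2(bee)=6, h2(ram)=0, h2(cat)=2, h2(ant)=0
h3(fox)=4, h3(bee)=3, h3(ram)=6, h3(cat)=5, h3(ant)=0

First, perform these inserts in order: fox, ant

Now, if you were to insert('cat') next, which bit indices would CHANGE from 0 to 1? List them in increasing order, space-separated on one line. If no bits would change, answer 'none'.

Start: bits=00000000
After insert 'fox': sets bits 4 5 7 -> bits=00001101
After insert 'ant': sets bits 0 1 -> bits=11001101
insert 'cat' would touch bits 2 5 6; currently bit2=0, bit5=1, bit6=0
Bits that are 0 among those (would change 0->1): 2 6

Answer: 2 6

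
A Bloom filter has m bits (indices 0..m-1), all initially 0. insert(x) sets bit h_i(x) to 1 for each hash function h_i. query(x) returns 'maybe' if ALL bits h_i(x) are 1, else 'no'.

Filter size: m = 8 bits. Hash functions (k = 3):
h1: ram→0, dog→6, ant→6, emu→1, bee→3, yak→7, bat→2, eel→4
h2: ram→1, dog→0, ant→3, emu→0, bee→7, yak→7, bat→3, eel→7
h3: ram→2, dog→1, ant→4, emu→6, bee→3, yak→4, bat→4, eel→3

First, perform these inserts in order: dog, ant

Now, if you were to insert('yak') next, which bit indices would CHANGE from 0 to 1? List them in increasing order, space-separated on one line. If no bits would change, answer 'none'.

Answer: 7

Derivation:
Start: bits=00000000
After insert 'dog': sets bits 0 1 6 -> bits=11000010
After insert 'ant': sets bits 3 4 6 -> bits=11011010
insert 'yak' would touch bits 4 7; currently bit4=1, bit7=0
Bits that are 0 among those (would change 0->1): 7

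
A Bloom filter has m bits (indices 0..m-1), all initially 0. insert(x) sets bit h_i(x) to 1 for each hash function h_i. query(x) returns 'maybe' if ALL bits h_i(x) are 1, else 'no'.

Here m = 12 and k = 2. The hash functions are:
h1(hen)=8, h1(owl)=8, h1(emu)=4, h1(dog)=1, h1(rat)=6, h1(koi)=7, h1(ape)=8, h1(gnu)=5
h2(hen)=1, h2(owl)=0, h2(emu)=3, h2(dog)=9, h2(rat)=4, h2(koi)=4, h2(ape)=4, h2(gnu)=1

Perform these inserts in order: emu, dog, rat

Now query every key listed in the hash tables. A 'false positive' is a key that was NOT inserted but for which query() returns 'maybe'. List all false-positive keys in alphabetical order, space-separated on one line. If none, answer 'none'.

Start: bits=000000000000
After insert 'emu': sets bits 3 4 -> bits=000110000000
After insert 'dog': sets bits 1 9 -> bits=010110000100
After insert 'rat': sets bits 4 6 -> bits=010110100100
Not inserted: ape gnu hen koi owl — query each against bits=010110100100:
query ape: checks bit4=1, bit8=0 (has a 0) -> no => not a false positive
query gnu: checks bit1=1, bit5=0 (has a 0) -> no => not a false positive
query hen: checks bit1=1, bit8=0 (has a 0) -> no => not a false positive
query koi: checks bit4=1, bit7=0 (has a 0) -> no => not a false positive
query owl: checks bit0=0, bit8=0 (has a 0) -> no => not a false positive
False positives (alphabetical): none

Answer: none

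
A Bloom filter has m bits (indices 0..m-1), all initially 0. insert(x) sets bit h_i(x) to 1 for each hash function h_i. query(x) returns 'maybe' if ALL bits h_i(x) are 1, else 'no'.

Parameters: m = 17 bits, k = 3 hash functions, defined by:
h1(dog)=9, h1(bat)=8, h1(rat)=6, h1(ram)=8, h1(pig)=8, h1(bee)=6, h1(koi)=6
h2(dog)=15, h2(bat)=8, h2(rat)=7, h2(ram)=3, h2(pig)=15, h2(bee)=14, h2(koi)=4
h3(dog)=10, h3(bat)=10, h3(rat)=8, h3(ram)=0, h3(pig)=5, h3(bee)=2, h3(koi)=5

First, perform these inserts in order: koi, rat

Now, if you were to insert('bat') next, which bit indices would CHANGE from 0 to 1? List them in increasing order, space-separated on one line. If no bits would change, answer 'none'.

Answer: 10

Derivation:
Start: bits=00000000000000000
After insert 'koi': sets bits 4 5 6 -> bits=00001110000000000
After insert 'rat': sets bits 6 7 8 -> bits=00001111100000000
insert 'bat' would touch bits 8 10; currently bit8=1, bit10=0
Bits that are 0 among those (would change 0->1): 10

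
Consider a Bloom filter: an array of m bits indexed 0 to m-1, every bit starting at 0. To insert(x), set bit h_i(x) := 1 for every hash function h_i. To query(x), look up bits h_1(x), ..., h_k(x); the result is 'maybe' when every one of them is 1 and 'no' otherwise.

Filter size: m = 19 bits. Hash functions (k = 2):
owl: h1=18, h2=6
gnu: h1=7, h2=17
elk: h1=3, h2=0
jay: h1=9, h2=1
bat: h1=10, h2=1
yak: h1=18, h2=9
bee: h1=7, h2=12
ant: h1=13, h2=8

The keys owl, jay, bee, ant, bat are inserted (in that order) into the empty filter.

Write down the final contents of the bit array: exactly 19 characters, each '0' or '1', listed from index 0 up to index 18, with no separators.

Answer: 0100001111101100001

Derivation:
Start: bits=0000000000000000000
After insert 'owl': sets bits 6 18 -> bits=0000001000000000001
After insert 'jay': sets bits 1 9 -> bits=0100001001000000001
After insert 'bee': sets bits 7 12 -> bits=0100001101001000001
After insert 'ant': sets bits 8 13 -> bits=0100001111001100001
After insert 'bat': sets bits 1 10 -> bits=0100001111101100001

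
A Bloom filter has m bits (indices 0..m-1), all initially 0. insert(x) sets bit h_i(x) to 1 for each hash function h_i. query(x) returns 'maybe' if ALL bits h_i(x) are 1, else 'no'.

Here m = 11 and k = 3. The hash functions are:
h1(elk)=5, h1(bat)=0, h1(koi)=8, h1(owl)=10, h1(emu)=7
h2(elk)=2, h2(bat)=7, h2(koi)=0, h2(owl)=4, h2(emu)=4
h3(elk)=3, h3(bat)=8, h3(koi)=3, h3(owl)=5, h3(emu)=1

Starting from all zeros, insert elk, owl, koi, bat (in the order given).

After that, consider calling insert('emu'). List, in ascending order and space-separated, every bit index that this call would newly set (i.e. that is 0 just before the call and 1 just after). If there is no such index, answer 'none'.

Start: bits=00000000000
After insert 'elk': sets bits 2 3 5 -> bits=00110100000
After insert 'owl': sets bits 4 5 10 -> bits=00111100001
After insert 'koi': sets bits 0 3 8 -> bits=10111100101
After insert 'bat': sets bits 0 7 8 -> bits=10111101101
insert 'emu' would touch bits 1 4 7; currently bit1=0, bit4=1, bit7=1
Bits that are 0 among those (would change 0->1): 1

Answer: 1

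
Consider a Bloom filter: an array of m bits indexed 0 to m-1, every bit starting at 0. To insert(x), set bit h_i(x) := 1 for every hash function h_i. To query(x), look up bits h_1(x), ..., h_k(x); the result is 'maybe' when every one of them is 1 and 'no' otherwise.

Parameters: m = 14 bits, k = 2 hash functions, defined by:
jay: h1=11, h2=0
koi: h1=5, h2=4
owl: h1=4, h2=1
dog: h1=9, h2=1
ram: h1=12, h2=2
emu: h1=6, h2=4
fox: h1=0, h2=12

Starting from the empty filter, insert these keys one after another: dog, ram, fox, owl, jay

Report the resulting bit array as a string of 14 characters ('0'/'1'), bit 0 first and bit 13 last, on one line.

Answer: 11101000010110

Derivation:
Start: bits=00000000000000
After insert 'dog': sets bits 1 9 -> bits=01000000010000
After insert 'ram': sets bits 2 12 -> bits=01100000010010
After insert 'fox': sets bits 0 12 -> bits=11100000010010
After insert 'owl': sets bits 1 4 -> bits=11101000010010
After insert 'jay': sets bits 0 11 -> bits=11101000010110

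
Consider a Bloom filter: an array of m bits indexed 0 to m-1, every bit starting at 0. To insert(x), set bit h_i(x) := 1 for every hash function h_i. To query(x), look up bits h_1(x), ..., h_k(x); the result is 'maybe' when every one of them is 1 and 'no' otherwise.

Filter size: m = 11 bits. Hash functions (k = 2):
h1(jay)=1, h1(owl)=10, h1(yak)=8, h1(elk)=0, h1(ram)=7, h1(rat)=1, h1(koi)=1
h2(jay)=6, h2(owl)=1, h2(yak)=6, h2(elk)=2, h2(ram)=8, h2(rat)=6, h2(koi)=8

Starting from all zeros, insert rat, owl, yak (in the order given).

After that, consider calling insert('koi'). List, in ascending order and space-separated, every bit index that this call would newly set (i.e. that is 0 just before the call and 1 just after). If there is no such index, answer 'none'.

Answer: none

Derivation:
Start: bits=00000000000
After insert 'rat': sets bits 1 6 -> bits=01000010000
After insert 'owl': sets bits 1 10 -> bits=01000010001
After insert 'yak': sets bits 6 8 -> bits=01000010101
insert 'koi' would touch bits 1 8; currently bit1=1, bit8=1
Bits that are 0 among those (would change 0->1): none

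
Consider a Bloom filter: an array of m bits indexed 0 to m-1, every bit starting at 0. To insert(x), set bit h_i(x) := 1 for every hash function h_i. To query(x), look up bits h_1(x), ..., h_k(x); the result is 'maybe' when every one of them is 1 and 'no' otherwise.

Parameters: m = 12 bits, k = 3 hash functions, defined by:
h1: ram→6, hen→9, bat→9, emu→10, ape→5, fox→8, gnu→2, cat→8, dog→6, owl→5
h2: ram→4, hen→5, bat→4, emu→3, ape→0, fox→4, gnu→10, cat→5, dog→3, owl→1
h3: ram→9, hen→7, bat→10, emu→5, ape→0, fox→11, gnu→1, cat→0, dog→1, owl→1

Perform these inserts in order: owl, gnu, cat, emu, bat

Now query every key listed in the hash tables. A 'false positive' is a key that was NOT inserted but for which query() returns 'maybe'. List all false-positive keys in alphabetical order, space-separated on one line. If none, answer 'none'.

Start: bits=000000000000
After insert 'owl': sets bits 1 5 -> bits=010001000000
After insert 'gnu': sets bits 1 2 10 -> bits=011001000010
After insert 'cat': sets bits 0 5 8 -> bits=111001001010
After insert 'emu': sets bits 3 5 10 -> bits=111101001010
After insert 'bat': sets bits 4 9 10 -> bits=111111001110
Not inserted: ape dog fox hen ram — query each against bits=111111001110:
query ape: checks bit0=1, bit5=1 (all 1) -> maybe => FALSE POSITIVE
query dog: checks bit1=1, bit3=1, bit6=0 (has a 0) -> no => not a false positive
query fox: checks bit4=1, bit8=1, bit11=0 (has a 0) -> no => not a false positive
query hen: checks bit5=1, bit7=0, bit9=1 (has a 0) -> no => not a false positive
query ram: checks bit4=1, bit6=0, bit9=1 (has a 0) -> no => not a false positive
False positives (alphabetical): ape

Answer: ape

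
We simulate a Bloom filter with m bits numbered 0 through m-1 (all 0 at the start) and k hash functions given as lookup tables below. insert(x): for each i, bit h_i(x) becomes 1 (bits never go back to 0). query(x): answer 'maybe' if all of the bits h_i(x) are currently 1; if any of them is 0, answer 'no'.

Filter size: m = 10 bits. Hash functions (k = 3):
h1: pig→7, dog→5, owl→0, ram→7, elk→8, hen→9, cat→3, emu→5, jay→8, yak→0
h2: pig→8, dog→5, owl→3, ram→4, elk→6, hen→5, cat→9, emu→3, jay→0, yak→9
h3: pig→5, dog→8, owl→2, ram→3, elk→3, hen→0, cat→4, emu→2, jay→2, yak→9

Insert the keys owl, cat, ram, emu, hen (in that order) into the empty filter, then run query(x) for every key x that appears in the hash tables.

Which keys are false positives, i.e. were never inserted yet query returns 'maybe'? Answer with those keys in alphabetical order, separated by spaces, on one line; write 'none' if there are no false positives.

Answer: yak

Derivation:
Start: bits=0000000000
After insert 'owl': sets bits 0 2 3 -> bits=1011000000
After insert 'cat': sets bits 3 4 9 -> bits=1011100001
After insert 'ram': sets bits 3 4 7 -> bits=1011100101
After insert 'emu': sets bits 2 3 5 -> bits=1011110101
After insert 'hen': sets bits 0 5 9 -> bits=1011110101
Not inserted: dog elk jay pig yak — query each against bits=1011110101:
query dog: checks bit5=1, bit8=0 (has a 0) -> no => not a false positive
query elk: checks bit3=1, bit6=0, bit8=0 (has a 0) -> no => not a false positive
query jay: checks bit0=1, bit2=1, bit8=0 (has a 0) -> no => not a false positive
query pig: checks bit5=1, bit7=1, bit8=0 (has a 0) -> no => not a false positive
query yak: checks bit0=1, bit9=1 (all 1) -> maybe => FALSE POSITIVE
False positives (alphabetical): yak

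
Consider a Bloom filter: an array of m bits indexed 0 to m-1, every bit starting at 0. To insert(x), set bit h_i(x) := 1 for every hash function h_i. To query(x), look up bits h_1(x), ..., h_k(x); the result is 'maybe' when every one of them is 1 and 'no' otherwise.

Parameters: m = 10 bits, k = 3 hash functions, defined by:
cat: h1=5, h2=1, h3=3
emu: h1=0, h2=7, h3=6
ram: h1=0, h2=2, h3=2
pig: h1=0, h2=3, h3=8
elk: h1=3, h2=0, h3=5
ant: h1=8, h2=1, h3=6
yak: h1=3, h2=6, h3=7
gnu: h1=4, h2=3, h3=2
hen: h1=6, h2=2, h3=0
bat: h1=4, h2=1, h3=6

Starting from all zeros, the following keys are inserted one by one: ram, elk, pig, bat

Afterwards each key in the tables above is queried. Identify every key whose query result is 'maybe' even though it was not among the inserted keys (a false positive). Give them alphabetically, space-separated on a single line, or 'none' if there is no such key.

Answer: ant cat gnu hen

Derivation:
Start: bits=0000000000
After insert 'ram': sets bits 0 2 -> bits=1010000000
After insert 'elk': sets bits 0 3 5 -> bits=1011010000
After insert 'pig': sets bits 0 3 8 -> bits=1011010010
After insert 'bat': sets bits 1 4 6 -> bits=1111111010
Not inserted: ant cat emu gnu hen yak — query each against bits=1111111010:
query ant: checks bit1=1, bit6=1, bit8=1 (all 1) -> maybe => FALSE POSITIVE
query cat: checks bit1=1, bit3=1, bit5=1 (all 1) -> maybe => FALSE POSITIVE
query emu: checks bit0=1, bit6=1, bit7=0 (has a 0) -> no => not a false positive
query gnu: checks bit2=1, bit3=1, bit4=1 (all 1) -> maybe => FALSE POSITIVE
query hen: checks bit0=1, bit2=1, bit6=1 (all 1) -> maybe => FALSE POSITIVE
query yak: checks bit3=1, bit6=1, bit7=0 (has a 0) -> no => not a false positive
False positives (alphabetical): ant cat gnu hen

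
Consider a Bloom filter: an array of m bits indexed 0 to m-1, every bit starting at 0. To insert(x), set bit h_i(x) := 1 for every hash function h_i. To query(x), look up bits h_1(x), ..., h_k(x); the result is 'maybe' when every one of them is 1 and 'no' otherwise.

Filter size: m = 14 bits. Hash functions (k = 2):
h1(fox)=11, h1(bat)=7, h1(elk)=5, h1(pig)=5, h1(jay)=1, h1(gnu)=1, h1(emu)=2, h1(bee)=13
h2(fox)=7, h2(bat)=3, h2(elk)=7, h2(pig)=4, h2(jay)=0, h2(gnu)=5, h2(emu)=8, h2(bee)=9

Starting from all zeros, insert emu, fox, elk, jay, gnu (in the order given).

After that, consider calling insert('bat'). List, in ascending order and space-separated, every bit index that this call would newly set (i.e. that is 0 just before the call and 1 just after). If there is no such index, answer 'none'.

Start: bits=00000000000000
After insert 'emu': sets bits 2 8 -> bits=00100000100000
After insert 'fox': sets bits 7 11 -> bits=00100001100100
After insert 'elk': sets bits 5 7 -> bits=00100101100100
After insert 'jay': sets bits 0 1 -> bits=11100101100100
After insert 'gnu': sets bits 1 5 -> bits=11100101100100
insert 'bat' would touch bits 3 7; currently bit3=0, bit7=1
Bits that are 0 among those (would change 0->1): 3

Answer: 3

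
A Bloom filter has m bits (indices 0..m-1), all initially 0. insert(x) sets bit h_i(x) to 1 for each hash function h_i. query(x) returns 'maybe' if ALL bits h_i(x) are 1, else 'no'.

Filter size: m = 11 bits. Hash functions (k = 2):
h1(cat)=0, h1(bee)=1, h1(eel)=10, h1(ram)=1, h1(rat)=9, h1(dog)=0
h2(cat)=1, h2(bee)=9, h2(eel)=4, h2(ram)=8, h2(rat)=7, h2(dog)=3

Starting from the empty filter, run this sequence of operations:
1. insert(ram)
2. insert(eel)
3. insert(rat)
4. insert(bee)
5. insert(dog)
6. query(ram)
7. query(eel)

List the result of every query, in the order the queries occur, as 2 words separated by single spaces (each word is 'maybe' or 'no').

Answer: maybe maybe

Derivation:
Start: bits=00000000000
Op 1: insert ram -> sets bits 1 8 -> bits=01000000100
Op 2: insert eel -> sets bits 4 10 -> bits=01001000101
Op 3: insert rat -> sets bits 7 9 -> bits=01001001111
Op 4: insert bee -> sets bits 1 9 -> bits=01001001111
Op 5: insert dog -> sets bits 0 3 -> bits=11011001111
Op 6: query ram -> checks bit1=1, bit8=1 (all 1) -> maybe
Op 7: query eel -> checks bit4=1, bit10=1 (all 1) -> maybe
Query results in order: maybe maybe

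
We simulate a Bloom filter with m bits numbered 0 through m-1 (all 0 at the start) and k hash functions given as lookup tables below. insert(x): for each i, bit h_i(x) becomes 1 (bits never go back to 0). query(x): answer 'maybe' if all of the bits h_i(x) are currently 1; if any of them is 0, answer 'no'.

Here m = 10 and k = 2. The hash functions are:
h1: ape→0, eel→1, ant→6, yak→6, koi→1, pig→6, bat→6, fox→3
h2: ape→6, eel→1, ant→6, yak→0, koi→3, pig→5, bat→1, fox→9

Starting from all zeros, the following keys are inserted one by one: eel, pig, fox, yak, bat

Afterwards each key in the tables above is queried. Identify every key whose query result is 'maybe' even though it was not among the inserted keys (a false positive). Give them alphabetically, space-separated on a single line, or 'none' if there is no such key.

Answer: ant ape koi

Derivation:
Start: bits=0000000000
After insert 'eel': sets bits 1 -> bits=0100000000
After insert 'pig': sets bits 5 6 -> bits=0100011000
After insert 'fox': sets bits 3 9 -> bits=0101011001
After insert 'yak': sets bits 0 6 -> bits=1101011001
After insert 'bat': sets bits 1 6 -> bits=1101011001
Not inserted: ant ape koi — query each against bits=1101011001:
query ant: checks bit6=1 (all 1) -> maybe => FALSE POSITIVE
query ape: checks bit0=1, bit6=1 (all 1) -> maybe => FALSE POSITIVE
query koi: checks bit1=1, bit3=1 (all 1) -> maybe => FALSE POSITIVE
False positives (alphabetical): ant ape koi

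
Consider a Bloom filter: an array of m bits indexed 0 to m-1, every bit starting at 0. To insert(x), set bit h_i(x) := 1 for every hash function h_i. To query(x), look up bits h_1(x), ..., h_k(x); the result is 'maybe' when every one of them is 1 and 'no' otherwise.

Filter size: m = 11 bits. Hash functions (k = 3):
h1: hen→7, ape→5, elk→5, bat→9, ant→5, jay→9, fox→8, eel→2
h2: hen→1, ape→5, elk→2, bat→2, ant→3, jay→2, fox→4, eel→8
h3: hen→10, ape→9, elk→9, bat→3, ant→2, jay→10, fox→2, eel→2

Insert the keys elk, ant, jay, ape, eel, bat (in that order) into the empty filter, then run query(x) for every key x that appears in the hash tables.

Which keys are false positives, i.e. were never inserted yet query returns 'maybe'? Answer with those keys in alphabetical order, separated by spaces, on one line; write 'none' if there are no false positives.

Start: bits=00000000000
After insert 'elk': sets bits 2 5 9 -> bits=00100100010
After insert 'ant': sets bits 2 3 5 -> bits=00110100010
After insert 'jay': sets bits 2 9 10 -> bits=00110100011
After insert 'ape': sets bits 5 9 -> bits=00110100011
After insert 'eel': sets bits 2 8 -> bits=00110100111
After insert 'bat': sets bits 2 3 9 -> bits=00110100111
Not inserted: fox hen — query each against bits=00110100111:
query fox: checks bit2=1, bit4=0, bit8=1 (has a 0) -> no => not a false positive
query hen: checks bit1=0, bit7=0, bit10=1 (has a 0) -> no => not a false positive
False positives (alphabetical): none

Answer: none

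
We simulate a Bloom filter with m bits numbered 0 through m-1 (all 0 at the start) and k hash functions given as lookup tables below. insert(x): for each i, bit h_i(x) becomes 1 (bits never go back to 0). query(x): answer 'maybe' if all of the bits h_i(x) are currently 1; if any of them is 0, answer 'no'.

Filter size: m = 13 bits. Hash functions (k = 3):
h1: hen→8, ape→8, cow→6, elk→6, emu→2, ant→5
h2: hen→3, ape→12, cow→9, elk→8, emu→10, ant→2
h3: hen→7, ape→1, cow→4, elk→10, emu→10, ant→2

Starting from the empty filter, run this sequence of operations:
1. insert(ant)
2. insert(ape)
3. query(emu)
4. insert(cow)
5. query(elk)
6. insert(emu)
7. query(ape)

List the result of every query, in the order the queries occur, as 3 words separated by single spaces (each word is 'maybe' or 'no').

Start: bits=0000000000000
Op 1: insert ant -> sets bits 2 5 -> bits=0010010000000
Op 2: insert ape -> sets bits 1 8 12 -> bits=0110010010001
Op 3: query emu -> checks bit2=1, bit10=0 (has a 0) -> no
Op 4: insert cow -> sets bits 4 6 9 -> bits=0110111011001
Op 5: query elk -> checks bit6=1, bit8=1, bit10=0 (has a 0) -> no
Op 6: insert emu -> sets bits 2 10 -> bits=0110111011101
Op 7: query ape -> checks bit1=1, bit8=1, bit12=1 (all 1) -> maybe
Query results in order: no no maybe

Answer: no no maybe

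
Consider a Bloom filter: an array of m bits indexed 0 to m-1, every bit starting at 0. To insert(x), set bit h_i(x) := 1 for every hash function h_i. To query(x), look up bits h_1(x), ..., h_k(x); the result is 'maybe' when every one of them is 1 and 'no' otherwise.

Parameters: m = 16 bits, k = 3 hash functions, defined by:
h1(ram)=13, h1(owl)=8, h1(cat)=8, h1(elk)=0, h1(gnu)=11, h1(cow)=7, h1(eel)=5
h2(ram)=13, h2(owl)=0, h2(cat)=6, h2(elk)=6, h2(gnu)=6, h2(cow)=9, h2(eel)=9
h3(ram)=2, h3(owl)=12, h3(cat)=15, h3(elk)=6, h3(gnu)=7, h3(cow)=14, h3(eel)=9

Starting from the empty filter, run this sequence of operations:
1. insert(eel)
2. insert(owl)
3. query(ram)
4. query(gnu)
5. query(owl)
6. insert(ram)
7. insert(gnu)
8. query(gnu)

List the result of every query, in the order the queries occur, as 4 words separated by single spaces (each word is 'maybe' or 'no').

Start: bits=0000000000000000
Op 1: insert eel -> sets bits 5 9 -> bits=0000010001000000
Op 2: insert owl -> sets bits 0 8 12 -> bits=1000010011001000
Op 3: query ram -> checks bit2=0, bit13=0 (has a 0) -> no
Op 4: query gnu -> checks bit6=0, bit7=0, bit11=0 (has a 0) -> no
Op 5: query owl -> checks bit0=1, bit8=1, bit12=1 (all 1) -> maybe
Op 6: insert ram -> sets bits 2 13 -> bits=1010010011001100
Op 7: insert gnu -> sets bits 6 7 11 -> bits=1010011111011100
Op 8: query gnu -> checks bit6=1, bit7=1, bit11=1 (all 1) -> maybe
Query results in order: no no maybe maybe

Answer: no no maybe maybe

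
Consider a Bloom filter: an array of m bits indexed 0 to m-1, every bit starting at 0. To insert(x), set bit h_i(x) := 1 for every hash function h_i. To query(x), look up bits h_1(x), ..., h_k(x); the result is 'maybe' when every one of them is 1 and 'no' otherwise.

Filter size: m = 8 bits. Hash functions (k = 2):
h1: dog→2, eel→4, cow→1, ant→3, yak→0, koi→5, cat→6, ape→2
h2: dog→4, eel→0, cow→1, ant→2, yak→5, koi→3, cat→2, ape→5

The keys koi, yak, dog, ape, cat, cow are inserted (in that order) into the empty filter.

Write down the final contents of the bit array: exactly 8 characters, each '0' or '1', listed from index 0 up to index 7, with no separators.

Start: bits=00000000
After insert 'koi': sets bits 3 5 -> bits=00010100
After insert 'yak': sets bits 0 5 -> bits=10010100
After insert 'dog': sets bits 2 4 -> bits=10111100
After insert 'ape': sets bits 2 5 -> bits=10111100
After insert 'cat': sets bits 2 6 -> bits=10111110
After insert 'cow': sets bits 1 -> bits=11111110

Answer: 11111110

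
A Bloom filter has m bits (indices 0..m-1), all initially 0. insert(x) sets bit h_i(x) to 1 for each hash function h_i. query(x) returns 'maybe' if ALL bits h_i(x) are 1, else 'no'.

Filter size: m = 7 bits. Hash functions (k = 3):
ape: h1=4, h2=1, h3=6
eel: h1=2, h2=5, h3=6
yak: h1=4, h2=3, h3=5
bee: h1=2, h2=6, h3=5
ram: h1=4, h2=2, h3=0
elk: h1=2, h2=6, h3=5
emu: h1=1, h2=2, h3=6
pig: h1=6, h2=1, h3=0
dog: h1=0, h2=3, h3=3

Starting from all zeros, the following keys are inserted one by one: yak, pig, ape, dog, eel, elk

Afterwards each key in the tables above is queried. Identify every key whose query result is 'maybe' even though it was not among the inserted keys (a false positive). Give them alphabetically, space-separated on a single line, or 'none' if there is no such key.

Start: bits=0000000
After insert 'yak': sets bits 3 4 5 -> bits=0001110
After insert 'pig': sets bits 0 1 6 -> bits=1101111
After insert 'ape': sets bits 1 4 6 -> bits=1101111
After insert 'dog': sets bits 0 3 -> bits=1101111
After insert 'eel': sets bits 2 5 6 -> bits=1111111
After insert 'elk': sets bits 2 5 6 -> bits=1111111
Not inserted: bee emu ram — query each against bits=1111111:
query bee: checks bit2=1, bit5=1, bit6=1 (all 1) -> maybe => FALSE POSITIVE
query emu: checks bit1=1, bit2=1, bit6=1 (all 1) -> maybe => FALSE POSITIVE
query ram: checks bit0=1, bit2=1, bit4=1 (all 1) -> maybe => FALSE POSITIVE
False positives (alphabetical): bee emu ram

Answer: bee emu ram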